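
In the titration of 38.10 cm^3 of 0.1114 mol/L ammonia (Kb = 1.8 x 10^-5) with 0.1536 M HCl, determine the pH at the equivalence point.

n(NH3) = 0.1114 x 0.03810 = 0.004244 mol; V(HCl) at equivalence = 0.004244/0.1536 = 0.02763 L.
At equivalence the base is fully converted to NH4+; total volume = 0.06573 L, so [NH4+] = 0.004244/0.06573 = 0.06457 M.
Ka(NH4+) = Kw/Kb = 1.0e-14 / 1.8 x 10^-5 = 5.56e-10.
[H^+] = sqrt(Ka x [NH4+]) = sqrt(5.56e-10 x 0.06457) = 5.99e-6 M.
pH = -log(5.99e-6) = 5.22.

5.22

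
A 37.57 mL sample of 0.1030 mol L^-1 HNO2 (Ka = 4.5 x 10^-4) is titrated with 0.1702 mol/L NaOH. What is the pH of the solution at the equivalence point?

8.08

n(HNO2) = 0.1030 x 0.03757 = 0.003870 mol; V(NaOH) at equivalence = 0.003870/0.1702 = 0.02274 L.
At equivalence all the acid is converted to NO2-; total volume = 0.03757 + 0.02274 = 0.06031 L, so [NO2-] = 0.003870/0.06031 = 0.06417 M.
Kb = Kw/Ka = 1.0e-14 / 4.5 x 10^-4 = 2.22e-11.
[OH^-] = sqrt(Kb x [NO2-]) = sqrt(2.22e-11 x 0.06417) = 1.19e-6 M.
pOH = 5.92, so pH = 14.00 - 5.92 = 8.08.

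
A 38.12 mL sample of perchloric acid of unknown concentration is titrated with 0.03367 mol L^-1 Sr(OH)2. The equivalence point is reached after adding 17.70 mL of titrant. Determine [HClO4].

n(Sr(OH)2) delivered = 0.03367 x 0.01770 = 0.0005960 mol.
The reaction is 2 HClO4 + 1 Sr(OH)2, so n(HClO4) = 0.0005960 x 2/1 = 0.001192 mol.
[HClO4] = 0.001192 mol / 0.03812 L = 0.0313 M.

0.0313 M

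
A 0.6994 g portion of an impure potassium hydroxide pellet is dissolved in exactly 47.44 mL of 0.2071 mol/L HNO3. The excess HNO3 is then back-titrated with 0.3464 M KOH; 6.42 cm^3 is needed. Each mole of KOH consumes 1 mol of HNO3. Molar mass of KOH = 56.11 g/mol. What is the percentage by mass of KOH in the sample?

61.0%

Total n(HNO3) added = 0.2071 x 0.04744 = 0.009825 mol.
n(KOH) used = 0.3464 x 0.006420 = 0.002224 mol, which equals the excess n(HNO3).
So n(HNO3) consumed by the sample = 0.009825 - 0.002224 = 0.007601 mol.
n(KOH) = 0.007601 / 1 = 0.007601 mol.
mass KOH = 0.007601 x 56.11 = 0.4265 g, so %KOH = 0.4265/0.6994 x 100 = 61.0%.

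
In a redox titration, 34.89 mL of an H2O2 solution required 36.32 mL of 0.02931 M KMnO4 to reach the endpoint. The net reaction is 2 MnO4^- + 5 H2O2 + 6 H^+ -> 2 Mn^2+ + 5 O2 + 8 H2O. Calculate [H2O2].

n(KMnO4) = 0.02931 x 0.03632 = 0.001065 mol.
From the balanced equation, 2 mol KMnO4 reacts with 5 mol H2O2, so n(H2O2) = 0.001065 x 5/2 = 0.002661 mol.
[H2O2] = 0.002661 / 0.03489 L = 0.0763 M.

0.0763 M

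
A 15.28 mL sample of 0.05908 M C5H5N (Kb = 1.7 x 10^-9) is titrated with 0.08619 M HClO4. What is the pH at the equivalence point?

3.34

n(C5H5N) = 0.05908 x 0.01528 = 0.0009027 mol; V(HClO4) at equivalence = 0.0009027/0.08619 = 0.01047 L.
At equivalence the base is fully converted to C5H5NH+; total volume = 0.02575 L, so [C5H5NH+] = 0.0009027/0.02575 = 0.03505 M.
Ka(C5H5NH+) = Kw/Kb = 1.0e-14 / 1.7 x 10^-9 = 5.88e-6.
[H^+] = sqrt(Ka x [C5H5NH+]) = sqrt(5.88e-6 x 0.03505) = 0.000454 M.
pH = -log(0.000454) = 3.34.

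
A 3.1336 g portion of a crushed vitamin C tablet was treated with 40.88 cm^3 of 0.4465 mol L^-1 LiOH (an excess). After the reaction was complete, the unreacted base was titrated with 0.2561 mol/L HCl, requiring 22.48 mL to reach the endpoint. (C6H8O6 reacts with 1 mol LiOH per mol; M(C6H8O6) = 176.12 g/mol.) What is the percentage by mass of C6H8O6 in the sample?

Total n(LiOH) added = 0.4465 x 0.04088 = 0.01825 mol.
n(HCl) used = 0.2561 x 0.02248 = 0.005757 mol, which equals the excess n(LiOH).
So n(LiOH) consumed by the sample = 0.01825 - 0.005757 = 0.01250 mol.
n(C6H8O6) = 0.01250 / 1 = 0.01250 mol.
mass C6H8O6 = 0.01250 x 176.12 = 2.201 g, so %C6H8O6 = 2.201/3.1336 x 100 = 70.2%.

70.2%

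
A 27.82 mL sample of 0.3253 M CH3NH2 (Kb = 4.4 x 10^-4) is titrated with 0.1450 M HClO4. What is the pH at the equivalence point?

5.82

n(CH3NH2) = 0.3253 x 0.02782 = 0.009050 mol; V(HClO4) at equivalence = 0.009050/0.1450 = 0.06241 L.
At equivalence the base is fully converted to CH3NH3+; total volume = 0.09023 L, so [CH3NH3+] = 0.009050/0.09023 = 0.1003 M.
Ka(CH3NH3+) = Kw/Kb = 1.0e-14 / 4.4 x 10^-4 = 2.27e-11.
[H^+] = sqrt(Ka x [CH3NH3+]) = sqrt(2.27e-11 x 0.1003) = 1.51e-6 M.
pH = -log(1.51e-6) = 5.82.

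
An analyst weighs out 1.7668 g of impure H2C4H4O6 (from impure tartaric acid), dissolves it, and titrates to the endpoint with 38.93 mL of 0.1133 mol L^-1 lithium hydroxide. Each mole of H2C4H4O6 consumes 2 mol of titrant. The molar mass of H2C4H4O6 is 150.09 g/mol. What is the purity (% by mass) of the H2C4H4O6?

18.7%

n(LiOH) = 0.1133 x 0.03893 = 0.004411 mol.
n(H2C4H4O6) = 0.004411 / 2 = 0.002205 mol.
mass of H2C4H4O6 = 0.002205 x 150.09 = 0.3310 g.
% purity = 0.3310 / 1.7668 x 100 = 18.7%.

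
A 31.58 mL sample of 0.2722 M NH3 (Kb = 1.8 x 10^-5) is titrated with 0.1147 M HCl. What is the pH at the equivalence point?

5.17

n(NH3) = 0.2722 x 0.03158 = 0.008596 mol; V(HCl) at equivalence = 0.008596/0.1147 = 0.07494 L.
At equivalence the base is fully converted to NH4+; total volume = 0.1065 L, so [NH4+] = 0.008596/0.1065 = 0.08070 M.
Ka(NH4+) = Kw/Kb = 1.0e-14 / 1.8 x 10^-5 = 5.56e-10.
[H^+] = sqrt(Ka x [NH4+]) = sqrt(5.56e-10 x 0.08070) = 6.70e-6 M.
pH = -log(6.70e-6) = 5.17.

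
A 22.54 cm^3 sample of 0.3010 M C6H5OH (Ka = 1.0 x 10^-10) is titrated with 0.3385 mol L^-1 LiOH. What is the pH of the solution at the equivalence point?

11.60

n(C6H5OH) = 0.3010 x 0.02254 = 0.006785 mol; V(LiOH) at equivalence = 0.006785/0.3385 = 0.02004 L.
At equivalence all the acid is converted to C6H5O-; total volume = 0.02254 + 0.02004 = 0.04258 L, so [C6H5O-] = 0.006785/0.04258 = 0.1593 M.
Kb = Kw/Ka = 1.0e-14 / 1.0 x 10^-10 = 0.000100.
[OH^-] = sqrt(Kb x [C6H5O-]) = sqrt(0.000100 x 0.1593) = 0.00399 M.
pOH = 2.40, so pH = 14.00 - 2.40 = 11.60.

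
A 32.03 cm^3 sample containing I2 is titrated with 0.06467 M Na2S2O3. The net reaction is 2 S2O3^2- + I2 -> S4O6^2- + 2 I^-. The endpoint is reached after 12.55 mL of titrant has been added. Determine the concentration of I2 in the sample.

n(Na2S2O3) = 0.06467 x 0.01255 = 0.0008116 mol.
From the balanced equation, 2 mol Na2S2O3 reacts with 1 mol I2, so n(I2) = 0.0008116 x 1/2 = 0.0004058 mol.
[I2] = 0.0004058 / 0.03203 L = 0.0127 M.

0.0127 M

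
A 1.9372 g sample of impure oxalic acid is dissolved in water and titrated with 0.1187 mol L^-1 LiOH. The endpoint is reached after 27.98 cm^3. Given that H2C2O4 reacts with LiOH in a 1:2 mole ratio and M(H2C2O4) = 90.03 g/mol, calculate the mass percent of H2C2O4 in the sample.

7.72%

n(LiOH) = 0.1187 x 0.02798 = 0.003321 mol.
n(H2C2O4) = 0.003321 / 2 = 0.001661 mol.
mass of H2C2O4 = 0.001661 x 90.03 = 0.1495 g.
% purity = 0.1495 / 1.9372 x 100 = 7.72%.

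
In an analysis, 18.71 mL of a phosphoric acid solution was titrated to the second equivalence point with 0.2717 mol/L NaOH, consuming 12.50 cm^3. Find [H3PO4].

n(NaOH) = 0.2717 x 0.01250 = 0.003396 mol.
At the second equivalence point, 2 mol OH^- react per mol H3PO4, so n(H3PO4) = 0.003396 / 2 = 0.001698 mol.
[H3PO4] = 0.001698 / 0.01871 L = 0.0908 M.

0.0908 M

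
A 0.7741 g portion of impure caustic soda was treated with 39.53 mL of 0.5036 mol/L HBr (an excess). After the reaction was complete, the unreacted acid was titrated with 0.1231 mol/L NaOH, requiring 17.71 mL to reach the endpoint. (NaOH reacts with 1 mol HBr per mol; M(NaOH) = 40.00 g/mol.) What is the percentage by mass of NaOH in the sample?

91.6%

Total n(HBr) added = 0.5036 x 0.03953 = 0.01991 mol.
n(NaOH) used = 0.1231 x 0.01771 = 0.002180 mol, which equals the excess n(HBr).
So n(HBr) consumed by the sample = 0.01991 - 0.002180 = 0.01773 mol.
n(NaOH) = 0.01773 / 1 = 0.01773 mol.
mass NaOH = 0.01773 x 40.00 = 0.7091 g, so %NaOH = 0.7091/0.7741 x 100 = 91.6%.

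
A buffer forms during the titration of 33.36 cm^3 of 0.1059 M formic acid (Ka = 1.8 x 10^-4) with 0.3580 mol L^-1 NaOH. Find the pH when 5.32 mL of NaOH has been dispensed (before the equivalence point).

Initial n(HCOOH) = 0.1059 x 0.03336 = 0.003533 mol.
n(NaOH) added = 0.3580 x 0.005320 = 0.001905 mol, converting that many moles of HCOOH to HCOO-.
Remaining n(HCOOH) = 0.001628 mol; n(HCOO-) = 0.001905 mol.
By Henderson-Hasselbalch, pH = pKa + log([A^-]/[HA]) = 3.74 + log(0.001905/0.001628) = 3.74 + (+0.07) = 3.81.

3.81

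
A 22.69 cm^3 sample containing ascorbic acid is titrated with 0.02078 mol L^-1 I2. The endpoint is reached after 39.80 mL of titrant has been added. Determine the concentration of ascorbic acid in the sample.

0.0364 M

n(I2) = 0.02078 x 0.03980 = 0.0008270 mol.
From the balanced equation, 1 mol I2 reacts with 1 mol ascorbic acid, so n(ascorbic acid) = 0.0008270 x 1/1 = 0.0008270 mol.
[ascorbic acid] = 0.0008270 / 0.02269 L = 0.0364 M.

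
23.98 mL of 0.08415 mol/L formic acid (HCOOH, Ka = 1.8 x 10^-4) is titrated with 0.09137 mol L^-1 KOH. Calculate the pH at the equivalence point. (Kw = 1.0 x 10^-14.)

8.19

n(HCOOH) = 0.08415 x 0.02398 = 0.002018 mol; V(KOH) at equivalence = 0.002018/0.09137 = 0.02209 L.
At equivalence all the acid is converted to HCOO-; total volume = 0.02398 + 0.02209 = 0.04607 L, so [HCOO-] = 0.002018/0.04607 = 0.04381 M.
Kb = Kw/Ka = 1.0e-14 / 1.8 x 10^-4 = 5.56e-11.
[OH^-] = sqrt(Kb x [HCOO-]) = sqrt(5.56e-11 x 0.04381) = 1.56e-6 M.
pOH = 5.81, so pH = 14.00 - 5.81 = 8.19.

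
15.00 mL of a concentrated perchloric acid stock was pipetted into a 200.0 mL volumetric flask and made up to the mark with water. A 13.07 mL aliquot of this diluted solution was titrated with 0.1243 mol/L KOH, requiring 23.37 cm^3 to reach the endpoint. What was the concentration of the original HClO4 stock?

n(KOH) = 0.1243 x 0.02337 = 0.002905 mol.
n(HClO4) in the aliquot = 0.002905 mol.
[diluted HClO4] = 0.002905 / 0.01307 = 0.2223 M.
Dilution factor = 200.0/15.00 = 13.33, so [stock] = 0.2223 x 13.33 = 2.96 M.

2.96 M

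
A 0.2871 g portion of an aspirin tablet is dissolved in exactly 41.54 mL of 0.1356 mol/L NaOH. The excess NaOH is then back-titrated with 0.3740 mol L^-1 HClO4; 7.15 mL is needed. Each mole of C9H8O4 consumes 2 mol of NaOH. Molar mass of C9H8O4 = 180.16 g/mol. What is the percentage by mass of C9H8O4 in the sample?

92.8%

Total n(NaOH) added = 0.1356 x 0.04154 = 0.005633 mol.
n(HClO4) used = 0.3740 x 0.007150 = 0.002674 mol, which equals the excess n(NaOH).
So n(NaOH) consumed by the sample = 0.005633 - 0.002674 = 0.002959 mol.
n(C9H8O4) = 0.002959 / 2 = 0.001479 mol.
mass C9H8O4 = 0.001479 x 180.16 = 0.2665 g, so %C9H8O4 = 0.2665/0.2871 x 100 = 92.8%.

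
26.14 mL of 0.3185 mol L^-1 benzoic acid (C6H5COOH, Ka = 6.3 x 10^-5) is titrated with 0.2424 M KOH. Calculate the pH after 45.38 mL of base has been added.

n(acid) = 0.3185 x 0.02614 = 0.008326 mol; n(KOH) added = 0.2424 x 0.04538 = 0.01100 mol.
Base is in excess by 0.01100 - 0.008326 = 0.002675 mol in a total volume of 0.07152 L.
[OH^-] = 0.002675/0.07152 = 0.03740 M, so pOH = 1.43 and pH = 14.00 - 1.43 = 12.57.

12.57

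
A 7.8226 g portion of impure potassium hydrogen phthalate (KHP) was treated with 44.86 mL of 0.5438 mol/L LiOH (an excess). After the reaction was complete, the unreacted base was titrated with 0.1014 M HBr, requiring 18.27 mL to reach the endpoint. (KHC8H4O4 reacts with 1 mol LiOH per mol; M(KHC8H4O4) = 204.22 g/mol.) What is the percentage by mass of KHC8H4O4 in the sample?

Total n(LiOH) added = 0.5438 x 0.04486 = 0.02439 mol.
n(HBr) used = 0.1014 x 0.01827 = 0.001853 mol, which equals the excess n(LiOH).
So n(LiOH) consumed by the sample = 0.02439 - 0.001853 = 0.02254 mol.
n(KHC8H4O4) = 0.02254 / 1 = 0.02254 mol.
mass KHC8H4O4 = 0.02254 x 204.22 = 4.604 g, so %KHC8H4O4 = 4.604/7.8226 x 100 = 58.8%.

58.8%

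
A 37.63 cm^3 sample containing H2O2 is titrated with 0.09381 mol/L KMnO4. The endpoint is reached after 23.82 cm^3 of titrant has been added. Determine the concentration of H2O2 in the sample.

n(KMnO4) = 0.09381 x 0.02382 = 0.002235 mol.
From the balanced equation, 2 mol KMnO4 reacts with 5 mol H2O2, so n(H2O2) = 0.002235 x 5/2 = 0.005586 mol.
[H2O2] = 0.005586 / 0.03763 L = 0.148 M.

0.148 M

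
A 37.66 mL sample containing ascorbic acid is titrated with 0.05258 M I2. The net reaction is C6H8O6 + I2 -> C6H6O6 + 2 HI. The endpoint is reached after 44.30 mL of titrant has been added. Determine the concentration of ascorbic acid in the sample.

0.0619 M

n(I2) = 0.05258 x 0.04430 = 0.002329 mol.
From the balanced equation, 1 mol I2 reacts with 1 mol ascorbic acid, so n(ascorbic acid) = 0.002329 x 1/1 = 0.002329 mol.
[ascorbic acid] = 0.002329 / 0.03766 L = 0.0619 M.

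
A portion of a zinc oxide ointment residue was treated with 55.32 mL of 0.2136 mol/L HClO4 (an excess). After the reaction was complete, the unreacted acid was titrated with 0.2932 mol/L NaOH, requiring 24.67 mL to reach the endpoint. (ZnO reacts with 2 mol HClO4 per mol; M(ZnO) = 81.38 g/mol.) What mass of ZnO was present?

Total n(HClO4) added = 0.2136 x 0.05532 = 0.01182 mol.
n(NaOH) used = 0.2932 x 0.02467 = 0.007233 mol, which equals the excess n(HClO4).
So n(HClO4) consumed by the sample = 0.01182 - 0.007233 = 0.004583 mol.
n(ZnO) = 0.004583 / 2 = 0.002292 mol.
mass = 0.002292 mol x 81.38 g/mol = 0.186 g.

0.186 g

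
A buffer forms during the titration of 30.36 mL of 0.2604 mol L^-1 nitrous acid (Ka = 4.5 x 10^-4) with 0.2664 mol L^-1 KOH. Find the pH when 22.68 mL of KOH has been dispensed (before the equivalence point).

3.86

Initial n(HNO2) = 0.2604 x 0.03036 = 0.007906 mol.
n(KOH) added = 0.2664 x 0.02268 = 0.006042 mol, converting that many moles of HNO2 to NO2-.
Remaining n(HNO2) = 0.001864 mol; n(NO2-) = 0.006042 mol.
By Henderson-Hasselbalch, pH = pKa + log([A^-]/[HA]) = 3.35 + log(0.006042/0.001864) = 3.35 + (+0.51) = 3.86.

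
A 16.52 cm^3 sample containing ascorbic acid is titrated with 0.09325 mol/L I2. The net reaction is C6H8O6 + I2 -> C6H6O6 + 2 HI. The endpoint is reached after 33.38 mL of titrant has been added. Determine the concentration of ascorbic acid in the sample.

n(I2) = 0.09325 x 0.03338 = 0.003113 mol.
From the balanced equation, 1 mol I2 reacts with 1 mol ascorbic acid, so n(ascorbic acid) = 0.003113 x 1/1 = 0.003113 mol.
[ascorbic acid] = 0.003113 / 0.01652 L = 0.188 M.

0.188 M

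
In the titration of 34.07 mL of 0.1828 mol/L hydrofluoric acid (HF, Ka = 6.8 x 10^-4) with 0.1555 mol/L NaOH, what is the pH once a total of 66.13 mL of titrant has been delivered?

12.61

n(acid) = 0.1828 x 0.03407 = 0.006228 mol; n(NaOH) added = 0.1555 x 0.06613 = 0.01028 mol.
Base is in excess by 0.01028 - 0.006228 = 0.004055 mol in a total volume of 0.1002 L.
[OH^-] = 0.004055/0.1002 = 0.04047 M, so pOH = 1.39 and pH = 14.00 - 1.39 = 12.61.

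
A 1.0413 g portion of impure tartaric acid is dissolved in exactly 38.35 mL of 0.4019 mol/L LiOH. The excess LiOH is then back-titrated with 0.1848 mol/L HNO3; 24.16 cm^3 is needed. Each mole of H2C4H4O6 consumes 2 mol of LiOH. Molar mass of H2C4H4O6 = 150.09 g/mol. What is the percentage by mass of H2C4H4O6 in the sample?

78.9%

Total n(LiOH) added = 0.4019 x 0.03835 = 0.01541 mol.
n(HNO3) used = 0.1848 x 0.02416 = 0.004465 mol, which equals the excess n(LiOH).
So n(LiOH) consumed by the sample = 0.01541 - 0.004465 = 0.01095 mol.
n(H2C4H4O6) = 0.01095 / 2 = 0.005474 mol.
mass H2C4H4O6 = 0.005474 x 150.09 = 0.8216 g, so %H2C4H4O6 = 0.8216/1.0413 x 100 = 78.9%.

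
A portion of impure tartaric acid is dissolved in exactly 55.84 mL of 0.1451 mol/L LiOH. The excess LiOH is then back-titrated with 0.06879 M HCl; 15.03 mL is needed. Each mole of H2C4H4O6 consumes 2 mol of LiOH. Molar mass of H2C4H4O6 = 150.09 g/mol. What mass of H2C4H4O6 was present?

Total n(LiOH) added = 0.1451 x 0.05584 = 0.008102 mol.
n(HCl) used = 0.06879 x 0.01503 = 0.001034 mol, which equals the excess n(LiOH).
So n(LiOH) consumed by the sample = 0.008102 - 0.001034 = 0.007068 mol.
n(H2C4H4O6) = 0.007068 / 2 = 0.003534 mol.
mass = 0.003534 mol x 150.09 g/mol = 0.530 g.

0.530 g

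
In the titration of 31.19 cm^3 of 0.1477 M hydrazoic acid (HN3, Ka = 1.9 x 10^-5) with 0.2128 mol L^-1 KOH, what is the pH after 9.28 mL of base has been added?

4.60

Initial n(HN3) = 0.1477 x 0.03119 = 0.004607 mol.
n(KOH) added = 0.2128 x 0.009280 = 0.001975 mol, converting that many moles of HN3 to N3-.
Remaining n(HN3) = 0.002632 mol; n(N3-) = 0.001975 mol.
By Henderson-Hasselbalch, pH = pKa + log([A^-]/[HA]) = 4.72 + log(0.001975/0.002632) = 4.72 + (-0.12) = 4.60.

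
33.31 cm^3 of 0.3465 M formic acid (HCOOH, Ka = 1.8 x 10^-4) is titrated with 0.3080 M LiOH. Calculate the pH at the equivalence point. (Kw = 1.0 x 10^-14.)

8.48

n(HCOOH) = 0.3465 x 0.03331 = 0.01154 mol; V(LiOH) at equivalence = 0.01154/0.3080 = 0.03747 L.
At equivalence all the acid is converted to HCOO-; total volume = 0.03331 + 0.03747 = 0.07078 L, so [HCOO-] = 0.01154/0.07078 = 0.1631 M.
Kb = Kw/Ka = 1.0e-14 / 1.8 x 10^-4 = 5.56e-11.
[OH^-] = sqrt(Kb x [HCOO-]) = sqrt(5.56e-11 x 0.1631) = 3.01e-6 M.
pOH = 5.52, so pH = 14.00 - 5.52 = 8.48.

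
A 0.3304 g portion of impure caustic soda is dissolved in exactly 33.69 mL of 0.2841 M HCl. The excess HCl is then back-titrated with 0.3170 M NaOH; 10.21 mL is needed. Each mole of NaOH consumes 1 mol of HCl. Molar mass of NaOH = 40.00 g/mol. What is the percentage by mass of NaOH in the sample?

76.7%

Total n(HCl) added = 0.2841 x 0.03369 = 0.009571 mol.
n(NaOH) used = 0.3170 x 0.01021 = 0.003237 mol, which equals the excess n(HCl).
So n(HCl) consumed by the sample = 0.009571 - 0.003237 = 0.006335 mol.
n(NaOH) = 0.006335 / 1 = 0.006335 mol.
mass NaOH = 0.006335 x 40.00 = 0.2534 g, so %NaOH = 0.2534/0.3304 x 100 = 76.7%.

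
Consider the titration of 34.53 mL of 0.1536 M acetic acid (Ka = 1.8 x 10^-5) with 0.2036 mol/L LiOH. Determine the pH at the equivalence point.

8.84

n(CH3COOH) = 0.1536 x 0.03453 = 0.005304 mol; V(LiOH) at equivalence = 0.005304/0.2036 = 0.02605 L.
At equivalence all the acid is converted to CH3COO-; total volume = 0.03453 + 0.02605 = 0.06058 L, so [CH3COO-] = 0.005304/0.06058 = 0.08755 M.
Kb = Kw/Ka = 1.0e-14 / 1.8 x 10^-5 = 5.56e-10.
[OH^-] = sqrt(Kb x [CH3COO-]) = sqrt(5.56e-10 x 0.08755) = 6.97e-6 M.
pOH = 5.16, so pH = 14.00 - 5.16 = 8.84.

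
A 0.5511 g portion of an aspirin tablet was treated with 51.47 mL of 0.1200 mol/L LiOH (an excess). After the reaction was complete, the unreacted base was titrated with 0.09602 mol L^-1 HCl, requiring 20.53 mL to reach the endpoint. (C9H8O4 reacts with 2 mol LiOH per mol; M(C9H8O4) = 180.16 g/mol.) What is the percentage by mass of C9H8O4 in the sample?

Total n(LiOH) added = 0.1200 x 0.05147 = 0.006176 mol.
n(HCl) used = 0.09602 x 0.02053 = 0.001971 mol, which equals the excess n(LiOH).
So n(LiOH) consumed by the sample = 0.006176 - 0.001971 = 0.004205 mol.
n(C9H8O4) = 0.004205 / 2 = 0.002103 mol.
mass C9H8O4 = 0.002103 x 180.16 = 0.3788 g, so %C9H8O4 = 0.3788/0.5511 x 100 = 68.7%.

68.7%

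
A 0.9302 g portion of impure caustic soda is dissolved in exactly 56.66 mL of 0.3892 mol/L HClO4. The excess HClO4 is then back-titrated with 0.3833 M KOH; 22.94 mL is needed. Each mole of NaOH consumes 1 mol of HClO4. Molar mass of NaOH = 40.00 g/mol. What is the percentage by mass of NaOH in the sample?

57.0%

Total n(HClO4) added = 0.3892 x 0.05666 = 0.02205 mol.
n(KOH) used = 0.3833 x 0.02294 = 0.008793 mol, which equals the excess n(HClO4).
So n(HClO4) consumed by the sample = 0.02205 - 0.008793 = 0.01326 mol.
n(NaOH) = 0.01326 / 1 = 0.01326 mol.
mass NaOH = 0.01326 x 40.00 = 0.5304 g, so %NaOH = 0.5304/0.9302 x 100 = 57.0%.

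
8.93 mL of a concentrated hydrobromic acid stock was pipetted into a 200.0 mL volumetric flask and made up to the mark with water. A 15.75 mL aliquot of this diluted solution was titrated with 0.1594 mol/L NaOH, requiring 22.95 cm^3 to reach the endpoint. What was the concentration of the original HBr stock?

n(NaOH) = 0.1594 x 0.02295 = 0.003658 mol.
n(HBr) in the aliquot = 0.003658 mol.
[diluted HBr] = 0.003658 / 0.01575 = 0.2323 M.
Dilution factor = 200.0/8.930 = 22.40, so [stock] = 0.2323 x 22.40 = 5.20 M.

5.20 M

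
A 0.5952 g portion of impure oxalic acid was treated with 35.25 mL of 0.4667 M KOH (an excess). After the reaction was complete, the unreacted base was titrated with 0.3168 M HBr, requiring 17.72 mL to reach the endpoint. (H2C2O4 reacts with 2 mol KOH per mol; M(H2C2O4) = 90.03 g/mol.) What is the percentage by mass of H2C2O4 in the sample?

82.0%

Total n(KOH) added = 0.4667 x 0.03525 = 0.01645 mol.
n(HBr) used = 0.3168 x 0.01772 = 0.005614 mol, which equals the excess n(KOH).
So n(KOH) consumed by the sample = 0.01645 - 0.005614 = 0.01084 mol.
n(H2C2O4) = 0.01084 / 2 = 0.005419 mol.
mass H2C2O4 = 0.005419 x 90.03 = 0.4878 g, so %H2C2O4 = 0.4878/0.5952 x 100 = 82.0%.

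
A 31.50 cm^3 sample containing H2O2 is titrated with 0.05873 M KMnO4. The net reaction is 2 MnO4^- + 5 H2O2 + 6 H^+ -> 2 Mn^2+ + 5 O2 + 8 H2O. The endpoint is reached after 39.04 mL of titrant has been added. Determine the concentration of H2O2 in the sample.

n(KMnO4) = 0.05873 x 0.03904 = 0.002293 mol.
From the balanced equation, 2 mol KMnO4 reacts with 5 mol H2O2, so n(H2O2) = 0.002293 x 5/2 = 0.005732 mol.
[H2O2] = 0.005732 / 0.03150 L = 0.182 M.

0.182 M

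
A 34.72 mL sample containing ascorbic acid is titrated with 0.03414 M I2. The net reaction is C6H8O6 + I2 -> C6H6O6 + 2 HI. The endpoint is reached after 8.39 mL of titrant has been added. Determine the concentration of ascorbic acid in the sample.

0.00825 M

n(I2) = 0.03414 x 0.008390 = 0.0002864 mol.
From the balanced equation, 1 mol I2 reacts with 1 mol ascorbic acid, so n(ascorbic acid) = 0.0002864 x 1/1 = 0.0002864 mol.
[ascorbic acid] = 0.0002864 / 0.03472 L = 0.00825 M.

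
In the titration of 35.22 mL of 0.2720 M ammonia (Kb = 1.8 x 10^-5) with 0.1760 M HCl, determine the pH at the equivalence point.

n(NH3) = 0.2720 x 0.03522 = 0.009580 mol; V(HCl) at equivalence = 0.009580/0.1760 = 0.05443 L.
At equivalence the base is fully converted to NH4+; total volume = 0.08965 L, so [NH4+] = 0.009580/0.08965 = 0.1069 M.
Ka(NH4+) = Kw/Kb = 1.0e-14 / 1.8 x 10^-5 = 5.56e-10.
[H^+] = sqrt(Ka x [NH4+]) = sqrt(5.56e-10 x 0.1069) = 7.70e-6 M.
pH = -log(7.70e-6) = 5.11.

5.11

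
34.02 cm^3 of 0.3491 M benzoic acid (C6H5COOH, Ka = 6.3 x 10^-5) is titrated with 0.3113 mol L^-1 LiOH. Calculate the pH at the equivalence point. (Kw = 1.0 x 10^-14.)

n(C6H5COOH) = 0.3491 x 0.03402 = 0.01188 mol; V(LiOH) at equivalence = 0.01188/0.3113 = 0.03815 L.
At equivalence all the acid is converted to C6H5COO-; total volume = 0.03402 + 0.03815 = 0.07217 L, so [C6H5COO-] = 0.01188/0.07217 = 0.1646 M.
Kb = Kw/Ka = 1.0e-14 / 6.3 x 10^-5 = 1.59e-10.
[OH^-] = sqrt(Kb x [C6H5COO-]) = sqrt(1.59e-10 x 0.1646) = 5.11e-6 M.
pOH = 5.29, so pH = 14.00 - 5.29 = 8.71.

8.71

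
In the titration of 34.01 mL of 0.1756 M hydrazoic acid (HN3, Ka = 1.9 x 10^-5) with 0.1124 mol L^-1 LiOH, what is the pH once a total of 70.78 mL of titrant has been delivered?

n(acid) = 0.1756 x 0.03401 = 0.005972 mol; n(LiOH) added = 0.1124 x 0.07078 = 0.007956 mol.
Base is in excess by 0.007956 - 0.005972 = 0.001984 mol in a total volume of 0.1048 L.
[OH^-] = 0.001984/0.1048 = 0.01893 M, so pOH = 1.72 and pH = 14.00 - 1.72 = 12.28.

12.28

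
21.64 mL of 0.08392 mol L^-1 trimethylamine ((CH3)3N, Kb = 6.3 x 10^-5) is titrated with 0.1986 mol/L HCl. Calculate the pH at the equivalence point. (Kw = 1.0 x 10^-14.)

n((CH3)3N) = 0.08392 x 0.02164 = 0.001816 mol; V(HCl) at equivalence = 0.001816/0.1986 = 0.009144 L.
At equivalence the base is fully converted to (CH3)3NH+; total volume = 0.03078 L, so [(CH3)3NH+] = 0.001816/0.03078 = 0.05899 M.
Ka((CH3)3NH+) = Kw/Kb = 1.0e-14 / 6.3 x 10^-5 = 1.59e-10.
[H^+] = sqrt(Ka x [(CH3)3NH+]) = sqrt(1.59e-10 x 0.05899) = 3.06e-6 M.
pH = -log(3.06e-6) = 5.51.

5.51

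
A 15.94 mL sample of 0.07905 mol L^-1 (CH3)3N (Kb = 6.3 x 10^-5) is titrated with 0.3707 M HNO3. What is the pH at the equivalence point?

5.49

n((CH3)3N) = 0.07905 x 0.01594 = 0.001260 mol; V(HNO3) at equivalence = 0.001260/0.3707 = 0.003399 L.
At equivalence the base is fully converted to (CH3)3NH+; total volume = 0.01934 L, so [(CH3)3NH+] = 0.001260/0.01934 = 0.06516 M.
Ka((CH3)3NH+) = Kw/Kb = 1.0e-14 / 6.3 x 10^-5 = 1.59e-10.
[H^+] = sqrt(Ka x [(CH3)3NH+]) = sqrt(1.59e-10 x 0.06516) = 3.22e-6 M.
pH = -log(3.22e-6) = 5.49.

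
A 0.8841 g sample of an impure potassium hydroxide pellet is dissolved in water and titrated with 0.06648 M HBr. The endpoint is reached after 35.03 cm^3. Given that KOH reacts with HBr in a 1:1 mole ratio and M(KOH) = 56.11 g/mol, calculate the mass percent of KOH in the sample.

n(HBr) = 0.06648 x 0.03503 = 0.002329 mol.
n(KOH) = 0.002329 / 1 = 0.002329 mol.
mass of KOH = 0.002329 x 56.11 = 0.1307 g.
% purity = 0.1307 / 0.8841 x 100 = 14.8%.

14.8%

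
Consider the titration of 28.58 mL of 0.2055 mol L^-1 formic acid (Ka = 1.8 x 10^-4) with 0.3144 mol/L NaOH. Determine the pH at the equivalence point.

8.42

n(HCOOH) = 0.2055 x 0.02858 = 0.005873 mol; V(NaOH) at equivalence = 0.005873/0.3144 = 0.01868 L.
At equivalence all the acid is converted to HCOO-; total volume = 0.02858 + 0.01868 = 0.04726 L, so [HCOO-] = 0.005873/0.04726 = 0.1243 M.
Kb = Kw/Ka = 1.0e-14 / 1.8 x 10^-4 = 5.56e-11.
[OH^-] = sqrt(Kb x [HCOO-]) = sqrt(5.56e-11 x 0.1243) = 2.63e-6 M.
pOH = 5.58, so pH = 14.00 - 5.58 = 8.42.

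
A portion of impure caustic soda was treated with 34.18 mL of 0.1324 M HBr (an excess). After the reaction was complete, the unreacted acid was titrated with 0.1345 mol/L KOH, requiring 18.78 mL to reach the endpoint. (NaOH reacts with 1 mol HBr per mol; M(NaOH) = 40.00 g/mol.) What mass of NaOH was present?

Total n(HBr) added = 0.1324 x 0.03418 = 0.004525 mol.
n(KOH) used = 0.1345 x 0.01878 = 0.002526 mol, which equals the excess n(HBr).
So n(HBr) consumed by the sample = 0.004525 - 0.002526 = 0.002000 mol.
n(NaOH) = 0.002000 / 1 = 0.002000 mol.
mass = 0.002000 mol x 40.00 g/mol = 0.0800 g.

0.0800 g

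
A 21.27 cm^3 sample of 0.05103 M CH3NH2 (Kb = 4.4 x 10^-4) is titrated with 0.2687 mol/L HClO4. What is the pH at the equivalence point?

n(CH3NH2) = 0.05103 x 0.02127 = 0.001085 mol; V(HClO4) at equivalence = 0.001085/0.2687 = 0.004039 L.
At equivalence the base is fully converted to CH3NH3+; total volume = 0.02531 L, so [CH3NH3+] = 0.001085/0.02531 = 0.04289 M.
Ka(CH3NH3+) = Kw/Kb = 1.0e-14 / 4.4 x 10^-4 = 2.27e-11.
[H^+] = sqrt(Ka x [CH3NH3+]) = sqrt(2.27e-11 x 0.04289) = 9.87e-7 M.
pH = -log(9.87e-7) = 6.01.

6.01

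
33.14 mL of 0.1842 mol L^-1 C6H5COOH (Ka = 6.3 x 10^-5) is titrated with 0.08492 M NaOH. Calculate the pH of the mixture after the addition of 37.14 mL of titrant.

Initial n(C6H5COOH) = 0.1842 x 0.03314 = 0.006104 mol.
n(NaOH) added = 0.08492 x 0.03714 = 0.003154 mol, converting that many moles of C6H5COOH to C6H5COO-.
Remaining n(C6H5COOH) = 0.002950 mol; n(C6H5COO-) = 0.003154 mol.
By Henderson-Hasselbalch, pH = pKa + log([A^-]/[HA]) = 4.20 + log(0.003154/0.002950) = 4.20 + (+0.03) = 4.23.

4.23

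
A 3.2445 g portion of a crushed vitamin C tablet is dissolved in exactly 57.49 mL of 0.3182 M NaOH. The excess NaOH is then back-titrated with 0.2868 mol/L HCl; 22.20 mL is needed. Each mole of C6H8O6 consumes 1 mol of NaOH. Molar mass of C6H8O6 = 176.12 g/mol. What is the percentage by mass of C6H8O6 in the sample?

Total n(NaOH) added = 0.3182 x 0.05749 = 0.01829 mol.
n(HCl) used = 0.2868 x 0.02220 = 0.006367 mol, which equals the excess n(NaOH).
So n(NaOH) consumed by the sample = 0.01829 - 0.006367 = 0.01193 mol.
n(C6H8O6) = 0.01193 / 1 = 0.01193 mol.
mass C6H8O6 = 0.01193 x 176.12 = 2.100 g, so %C6H8O6 = 2.100/3.2445 x 100 = 64.7%.

64.7%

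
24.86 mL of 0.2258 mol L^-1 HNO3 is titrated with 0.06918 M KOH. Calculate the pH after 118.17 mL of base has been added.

n(acid) = 0.2258 x 0.02486 = 0.005613 mol; n(KOH) added = 0.06918 x 0.1182 = 0.008175 mol.
Base is in excess by 0.008175 - 0.005613 = 0.002562 mol in a total volume of 0.1430 L.
[OH^-] = 0.002562/0.1430 = 0.01791 M, so pOH = 1.75 and pH = 14.00 - 1.75 = 12.25.

12.25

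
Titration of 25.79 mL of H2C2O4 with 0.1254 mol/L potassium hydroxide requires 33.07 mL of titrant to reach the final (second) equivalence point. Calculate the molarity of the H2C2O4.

0.0804 M

n(KOH) = 0.1254 x 0.03307 = 0.004147 mol.
At the final (second) equivalence point, 2 mol OH^- react per mol H2C2O4, so n(H2C2O4) = 0.004147 / 2 = 0.002073 mol.
[H2C2O4] = 0.002073 / 0.02579 L = 0.0804 M.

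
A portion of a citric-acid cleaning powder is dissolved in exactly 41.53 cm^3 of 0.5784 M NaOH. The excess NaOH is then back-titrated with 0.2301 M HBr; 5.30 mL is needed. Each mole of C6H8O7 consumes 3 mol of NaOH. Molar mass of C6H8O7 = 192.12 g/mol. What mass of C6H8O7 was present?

1.46 g

Total n(NaOH) added = 0.5784 x 0.04153 = 0.02402 mol.
n(HBr) used = 0.2301 x 0.005300 = 0.001220 mol, which equals the excess n(NaOH).
So n(NaOH) consumed by the sample = 0.02402 - 0.001220 = 0.02280 mol.
n(C6H8O7) = 0.02280 / 3 = 0.007600 mol.
mass = 0.007600 mol x 192.12 g/mol = 1.46 g.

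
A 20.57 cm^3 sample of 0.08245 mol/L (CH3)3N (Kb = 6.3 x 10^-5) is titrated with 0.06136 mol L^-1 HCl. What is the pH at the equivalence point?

5.63

n((CH3)3N) = 0.08245 x 0.02057 = 0.001696 mol; V(HCl) at equivalence = 0.001696/0.06136 = 0.02764 L.
At equivalence the base is fully converted to (CH3)3NH+; total volume = 0.04821 L, so [(CH3)3NH+] = 0.001696/0.04821 = 0.03518 M.
Ka((CH3)3NH+) = Kw/Kb = 1.0e-14 / 6.3 x 10^-5 = 1.59e-10.
[H^+] = sqrt(Ka x [(CH3)3NH+]) = sqrt(1.59e-10 x 0.03518) = 2.36e-6 M.
pH = -log(2.36e-6) = 5.63.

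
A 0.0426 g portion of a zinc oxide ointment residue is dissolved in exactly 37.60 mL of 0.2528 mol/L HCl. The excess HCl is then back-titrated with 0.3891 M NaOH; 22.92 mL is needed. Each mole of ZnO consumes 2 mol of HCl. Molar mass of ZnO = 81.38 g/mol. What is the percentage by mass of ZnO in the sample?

Total n(HCl) added = 0.2528 x 0.03760 = 0.009505 mol.
n(NaOH) used = 0.3891 x 0.02292 = 0.008918 mol, which equals the excess n(HCl).
So n(HCl) consumed by the sample = 0.009505 - 0.008918 = 0.0005871 mol.
n(ZnO) = 0.0005871 / 2 = 0.0002936 mol.
mass ZnO = 0.0002936 x 81.38 = 0.02389 g, so %ZnO = 0.02389/0.0426 x 100 = 56.1%.

56.1%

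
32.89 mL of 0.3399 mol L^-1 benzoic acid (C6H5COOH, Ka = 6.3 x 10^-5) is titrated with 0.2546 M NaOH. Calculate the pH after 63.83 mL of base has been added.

n(acid) = 0.3399 x 0.03289 = 0.01118 mol; n(NaOH) added = 0.2546 x 0.06383 = 0.01625 mol.
Base is in excess by 0.01625 - 0.01118 = 0.005072 mol in a total volume of 0.09672 L.
[OH^-] = 0.005072/0.09672 = 0.05244 M, so pOH = 1.28 and pH = 14.00 - 1.28 = 12.72.

12.72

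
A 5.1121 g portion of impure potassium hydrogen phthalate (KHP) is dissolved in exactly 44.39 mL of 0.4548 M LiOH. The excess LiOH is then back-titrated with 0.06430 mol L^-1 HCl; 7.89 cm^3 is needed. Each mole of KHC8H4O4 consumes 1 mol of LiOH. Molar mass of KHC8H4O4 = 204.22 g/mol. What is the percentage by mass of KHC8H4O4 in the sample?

78.6%

Total n(LiOH) added = 0.4548 x 0.04439 = 0.02019 mol.
n(HCl) used = 0.06430 x 0.007890 = 0.0005073 mol, which equals the excess n(LiOH).
So n(LiOH) consumed by the sample = 0.02019 - 0.0005073 = 0.01968 mol.
n(KHC8H4O4) = 0.01968 / 1 = 0.01968 mol.
mass KHC8H4O4 = 0.01968 x 204.22 = 4.019 g, so %KHC8H4O4 = 4.019/5.1121 x 100 = 78.6%.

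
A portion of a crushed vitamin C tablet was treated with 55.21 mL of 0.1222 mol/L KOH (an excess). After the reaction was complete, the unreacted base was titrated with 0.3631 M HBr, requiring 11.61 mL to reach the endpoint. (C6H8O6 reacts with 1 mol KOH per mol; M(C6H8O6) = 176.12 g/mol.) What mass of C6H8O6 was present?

Total n(KOH) added = 0.1222 x 0.05521 = 0.006747 mol.
n(HBr) used = 0.3631 x 0.01161 = 0.004216 mol, which equals the excess n(KOH).
So n(KOH) consumed by the sample = 0.006747 - 0.004216 = 0.002531 mol.
n(C6H8O6) = 0.002531 / 1 = 0.002531 mol.
mass = 0.002531 mol x 176.12 g/mol = 0.446 g.

0.446 g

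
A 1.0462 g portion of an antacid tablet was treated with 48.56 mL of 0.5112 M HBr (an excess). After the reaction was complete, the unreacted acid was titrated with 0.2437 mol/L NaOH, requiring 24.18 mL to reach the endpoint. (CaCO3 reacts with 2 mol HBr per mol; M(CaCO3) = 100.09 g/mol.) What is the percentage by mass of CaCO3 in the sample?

90.6%

Total n(HBr) added = 0.5112 x 0.04856 = 0.02482 mol.
n(NaOH) used = 0.2437 x 0.02418 = 0.005893 mol, which equals the excess n(HBr).
So n(HBr) consumed by the sample = 0.02482 - 0.005893 = 0.01893 mol.
n(CaCO3) = 0.01893 / 2 = 0.009466 mol.
mass CaCO3 = 0.009466 x 100.09 = 0.9474 g, so %CaCO3 = 0.9474/1.0462 x 100 = 90.6%.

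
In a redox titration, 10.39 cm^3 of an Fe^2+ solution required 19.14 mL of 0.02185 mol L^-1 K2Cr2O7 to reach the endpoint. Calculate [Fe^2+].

n(K2Cr2O7) = 0.02185 x 0.01914 = 0.0004182 mol.
From the balanced equation, 1 mol K2Cr2O7 reacts with 6 mol Fe^2+, so n(Fe^2+) = 0.0004182 x 6/1 = 0.002509 mol.
[Fe^2+] = 0.002509 / 0.01039 L = 0.242 M.

0.242 M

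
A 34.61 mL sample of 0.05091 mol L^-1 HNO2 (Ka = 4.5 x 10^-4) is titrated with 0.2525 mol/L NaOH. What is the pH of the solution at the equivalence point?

n(HNO2) = 0.05091 x 0.03461 = 0.001762 mol; V(NaOH) at equivalence = 0.001762/0.2525 = 0.006978 L.
At equivalence all the acid is converted to NO2-; total volume = 0.03461 + 0.006978 = 0.04159 L, so [NO2-] = 0.001762/0.04159 = 0.04237 M.
Kb = Kw/Ka = 1.0e-14 / 4.5 x 10^-4 = 2.22e-11.
[OH^-] = sqrt(Kb x [NO2-]) = sqrt(2.22e-11 x 0.04237) = 9.70e-7 M.
pOH = 6.01, so pH = 14.00 - 6.01 = 7.99.

7.99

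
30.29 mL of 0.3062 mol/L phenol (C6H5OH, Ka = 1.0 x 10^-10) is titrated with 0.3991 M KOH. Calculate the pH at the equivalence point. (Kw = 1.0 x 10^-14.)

n(C6H5OH) = 0.3062 x 0.03029 = 0.009275 mol; V(KOH) at equivalence = 0.009275/0.3991 = 0.02324 L.
At equivalence all the acid is converted to C6H5O-; total volume = 0.03029 + 0.02324 = 0.05353 L, so [C6H5O-] = 0.009275/0.05353 = 0.1733 M.
Kb = Kw/Ka = 1.0e-14 / 1.0 x 10^-10 = 0.000100.
[OH^-] = sqrt(Kb x [C6H5O-]) = sqrt(0.000100 x 0.1733) = 0.00416 M.
pOH = 2.38, so pH = 14.00 - 2.38 = 11.62.

11.62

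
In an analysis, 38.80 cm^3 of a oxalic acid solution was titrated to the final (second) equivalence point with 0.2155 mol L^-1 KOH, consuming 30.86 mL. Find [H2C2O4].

0.0857 M

n(KOH) = 0.2155 x 0.03086 = 0.006650 mol.
At the final (second) equivalence point, 2 mol OH^- react per mol H2C2O4, so n(H2C2O4) = 0.006650 / 2 = 0.003325 mol.
[H2C2O4] = 0.003325 / 0.03880 L = 0.0857 M.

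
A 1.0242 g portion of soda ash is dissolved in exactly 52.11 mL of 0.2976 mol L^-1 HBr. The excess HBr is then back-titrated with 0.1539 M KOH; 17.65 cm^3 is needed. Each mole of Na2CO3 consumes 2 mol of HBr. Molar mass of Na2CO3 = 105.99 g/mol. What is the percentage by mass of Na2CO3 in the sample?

66.2%

Total n(HBr) added = 0.2976 x 0.05211 = 0.01551 mol.
n(KOH) used = 0.1539 x 0.01765 = 0.002716 mol, which equals the excess n(HBr).
So n(HBr) consumed by the sample = 0.01551 - 0.002716 = 0.01279 mol.
n(Na2CO3) = 0.01279 / 2 = 0.006396 mol.
mass Na2CO3 = 0.006396 x 105.99 = 0.6779 g, so %Na2CO3 = 0.6779/1.0242 x 100 = 66.2%.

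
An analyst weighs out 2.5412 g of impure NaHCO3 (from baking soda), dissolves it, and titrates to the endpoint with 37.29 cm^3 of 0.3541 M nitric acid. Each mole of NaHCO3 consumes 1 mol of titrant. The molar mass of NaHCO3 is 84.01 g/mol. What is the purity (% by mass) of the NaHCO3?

43.7%

n(HNO3) = 0.3541 x 0.03729 = 0.01320 mol.
n(NaHCO3) = 0.01320 / 1 = 0.01320 mol.
mass of NaHCO3 = 0.01320 x 84.01 = 1.109 g.
% purity = 1.109 / 2.5412 x 100 = 43.7%.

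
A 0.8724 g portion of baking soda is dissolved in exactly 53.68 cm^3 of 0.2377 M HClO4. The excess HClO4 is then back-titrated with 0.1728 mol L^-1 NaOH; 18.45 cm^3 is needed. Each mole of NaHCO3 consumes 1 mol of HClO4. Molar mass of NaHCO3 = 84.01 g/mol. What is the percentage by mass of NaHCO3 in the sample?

Total n(HClO4) added = 0.2377 x 0.05368 = 0.01276 mol.
n(NaOH) used = 0.1728 x 0.01845 = 0.003188 mol, which equals the excess n(HClO4).
So n(HClO4) consumed by the sample = 0.01276 - 0.003188 = 0.009572 mol.
n(NaHCO3) = 0.009572 / 1 = 0.009572 mol.
mass NaHCO3 = 0.009572 x 84.01 = 0.8041 g, so %NaHCO3 = 0.8041/0.8724 x 100 = 92.2%.

92.2%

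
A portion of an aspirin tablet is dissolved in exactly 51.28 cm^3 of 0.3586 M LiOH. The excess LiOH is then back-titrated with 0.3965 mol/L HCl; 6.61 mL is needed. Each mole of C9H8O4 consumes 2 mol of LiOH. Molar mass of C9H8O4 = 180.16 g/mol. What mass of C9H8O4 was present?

Total n(LiOH) added = 0.3586 x 0.05128 = 0.01839 mol.
n(HCl) used = 0.3965 x 0.006610 = 0.002621 mol, which equals the excess n(LiOH).
So n(LiOH) consumed by the sample = 0.01839 - 0.002621 = 0.01577 mol.
n(C9H8O4) = 0.01577 / 2 = 0.007884 mol.
mass = 0.007884 mol x 180.16 g/mol = 1.42 g.

1.42 g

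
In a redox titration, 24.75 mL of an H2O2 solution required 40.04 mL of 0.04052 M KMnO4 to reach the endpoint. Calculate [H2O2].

0.164 M

n(KMnO4) = 0.04052 x 0.04004 = 0.001622 mol.
From the balanced equation, 2 mol KMnO4 reacts with 5 mol H2O2, so n(H2O2) = 0.001622 x 5/2 = 0.004056 mol.
[H2O2] = 0.004056 / 0.02475 L = 0.164 M.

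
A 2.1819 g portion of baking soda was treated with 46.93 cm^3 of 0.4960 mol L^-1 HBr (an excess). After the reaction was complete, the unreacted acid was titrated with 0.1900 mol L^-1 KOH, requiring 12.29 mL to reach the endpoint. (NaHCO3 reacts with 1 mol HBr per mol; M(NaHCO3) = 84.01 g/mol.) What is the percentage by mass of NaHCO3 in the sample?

Total n(HBr) added = 0.4960 x 0.04693 = 0.02328 mol.
n(KOH) used = 0.1900 x 0.01229 = 0.002335 mol, which equals the excess n(HBr).
So n(HBr) consumed by the sample = 0.02328 - 0.002335 = 0.02094 mol.
n(NaHCO3) = 0.02094 / 1 = 0.02094 mol.
mass NaHCO3 = 0.02094 x 84.01 = 1.759 g, so %NaHCO3 = 1.759/2.1819 x 100 = 80.6%.

80.6%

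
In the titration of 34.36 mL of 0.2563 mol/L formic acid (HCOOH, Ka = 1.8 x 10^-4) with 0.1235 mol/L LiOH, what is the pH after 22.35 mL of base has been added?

Initial n(HCOOH) = 0.2563 x 0.03436 = 0.008806 mol.
n(LiOH) added = 0.1235 x 0.02235 = 0.002760 mol, converting that many moles of HCOOH to HCOO-.
Remaining n(HCOOH) = 0.006046 mol; n(HCOO-) = 0.002760 mol.
By Henderson-Hasselbalch, pH = pKa + log([A^-]/[HA]) = 3.74 + log(0.002760/0.006046) = 3.74 + (-0.34) = 3.40.

3.40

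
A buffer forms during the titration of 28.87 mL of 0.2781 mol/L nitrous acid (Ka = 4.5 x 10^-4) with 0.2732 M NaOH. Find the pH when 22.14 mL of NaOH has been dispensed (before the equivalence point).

Initial n(HNO2) = 0.2781 x 0.02887 = 0.008029 mol.
n(NaOH) added = 0.2732 x 0.02214 = 0.006049 mol, converting that many moles of HNO2 to NO2-.
Remaining n(HNO2) = 0.001980 mol; n(NO2-) = 0.006049 mol.
By Henderson-Hasselbalch, pH = pKa + log([A^-]/[HA]) = 3.35 + log(0.006049/0.001980) = 3.35 + (+0.48) = 3.83.

3.83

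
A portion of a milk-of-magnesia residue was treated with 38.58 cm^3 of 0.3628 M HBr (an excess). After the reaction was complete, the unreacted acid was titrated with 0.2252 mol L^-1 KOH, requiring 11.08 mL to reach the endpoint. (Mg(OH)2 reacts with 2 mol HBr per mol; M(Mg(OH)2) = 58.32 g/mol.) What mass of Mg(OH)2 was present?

Total n(HBr) added = 0.3628 x 0.03858 = 0.01400 mol.
n(KOH) used = 0.2252 x 0.01108 = 0.002495 mol, which equals the excess n(HBr).
So n(HBr) consumed by the sample = 0.01400 - 0.002495 = 0.01150 mol.
n(Mg(OH)2) = 0.01150 / 2 = 0.005751 mol.
mass = 0.005751 mol x 58.32 g/mol = 0.335 g.

0.335 g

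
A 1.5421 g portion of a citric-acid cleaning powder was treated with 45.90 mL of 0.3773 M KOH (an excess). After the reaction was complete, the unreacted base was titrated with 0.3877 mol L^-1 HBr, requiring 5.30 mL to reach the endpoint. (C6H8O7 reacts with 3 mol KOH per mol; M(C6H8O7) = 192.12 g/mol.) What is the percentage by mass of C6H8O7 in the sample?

63.4%

Total n(KOH) added = 0.3773 x 0.04590 = 0.01732 mol.
n(HBr) used = 0.3877 x 0.005300 = 0.002055 mol, which equals the excess n(KOH).
So n(KOH) consumed by the sample = 0.01732 - 0.002055 = 0.01526 mol.
n(C6H8O7) = 0.01526 / 3 = 0.005088 mol.
mass C6H8O7 = 0.005088 x 192.12 = 0.9775 g, so %C6H8O7 = 0.9775/1.5421 x 100 = 63.4%.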